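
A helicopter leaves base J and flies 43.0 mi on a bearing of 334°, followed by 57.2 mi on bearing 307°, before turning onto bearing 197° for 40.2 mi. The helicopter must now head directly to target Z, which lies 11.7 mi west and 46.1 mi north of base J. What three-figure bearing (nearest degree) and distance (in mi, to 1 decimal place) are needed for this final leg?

Leg 1 (334°, 43.0 mi): east 43.0 sin 334° = -18.85, north 43.0 cos 334° = 38.65
Leg 2 (307°, 57.2 mi): east 57.2 sin 307° = -45.68, north 57.2 cos 307° = 34.42
Leg 3 (197°, 40.2 mi): east 40.2 sin 197° = -11.75, north 40.2 cos 197° = -38.44
Current position: (-76.29, 34.63). Target: (-11.7, 46.1). Remaining: Δeast = 64.59, Δnorth = 11.47.
Bearing = atan2(64.59, 11.47) mod 360° = 79.93°; distance = √((64.59)² + (11.47)²) = 65.596 mi.

080°, 65.6 mi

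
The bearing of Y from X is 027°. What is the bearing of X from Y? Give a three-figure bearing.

Back-bearing = 027° + 180° = 207°.

207°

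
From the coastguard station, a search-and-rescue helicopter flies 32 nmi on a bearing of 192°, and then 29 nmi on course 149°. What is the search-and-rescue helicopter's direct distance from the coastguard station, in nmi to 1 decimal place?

Leg 1 (192°, 32 nmi): east 32 sin 192° = -6.65, north 32 cos 192° = -31.30
Leg 2 (149°, 29 nmi): east 29 sin 149° = 14.94, north 29 cos 149° = -24.86
Net: 8.28 east, -56.16 north. Distance = √((8.28)² + (-56.16)²) = 56.766 nmi.

56.8 nmi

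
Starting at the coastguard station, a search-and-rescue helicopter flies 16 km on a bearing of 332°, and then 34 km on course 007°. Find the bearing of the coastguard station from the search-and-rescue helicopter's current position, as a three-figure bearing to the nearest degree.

Leg 1 (332°, 16 km): east 16 sin 332° = -7.51, north 16 cos 332° = 14.13
Leg 2 (007°, 34 km): east 34 sin 7° = 4.14, north 34 cos 7° = 33.75
Net displacement: -3.37 east, 47.87 north. Direction back to start is (3.37, -47.87): bearing = atan2(3.37, -47.87) mod 360° = 175.98° ≈ 176°.

176°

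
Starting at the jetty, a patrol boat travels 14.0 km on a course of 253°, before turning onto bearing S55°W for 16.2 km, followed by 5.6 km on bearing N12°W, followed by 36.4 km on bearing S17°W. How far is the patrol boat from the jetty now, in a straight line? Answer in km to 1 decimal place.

Leg 1 (253°, 14.0 km): east 14.0 sin 253° = -13.39, north 14.0 cos 253° = -4.09
Leg 2 (S55°W, 16.2 km): east 16.2 sin 235° = -13.27, north 16.2 cos 235° = -9.29
Leg 3 (N12°W, 5.6 km): east 5.6 sin 348° = -1.16, north 5.6 cos 348° = 5.48
Leg 4 (S17°W, 36.4 km): east 36.4 sin 197° = -10.64, north 36.4 cos 197° = -34.81
Net: -38.47 east, -42.72 north. Distance = √((-38.47)² + (-42.72)²) = 57.483 km.

57.5 km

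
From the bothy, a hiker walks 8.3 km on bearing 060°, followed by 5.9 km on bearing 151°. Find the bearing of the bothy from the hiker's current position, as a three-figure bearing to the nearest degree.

Leg 1 (060°, 8.3 km): east 8.3 sin 60° = 7.19, north 8.3 cos 60° = 4.15
Leg 2 (151°, 5.9 km): east 5.9 sin 151° = 2.86, north 5.9 cos 151° = -5.16
Net displacement: 10.05 east, -1.01 north. Direction back to start is (-10.05, 1.01): bearing = atan2(-10.05, 1.01) mod 360° = 275.74° ≈ 276°.

276°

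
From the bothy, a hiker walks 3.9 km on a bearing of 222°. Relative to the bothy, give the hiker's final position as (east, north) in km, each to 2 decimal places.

(-2.61, -2.90)

Leg 1 (222°, 3.9 km): east 3.9 sin 222° = -2.61, north 3.9 cos 222° = -2.90
Summing: -2.61 km east, -2.90 km north → (-2.61, -2.90).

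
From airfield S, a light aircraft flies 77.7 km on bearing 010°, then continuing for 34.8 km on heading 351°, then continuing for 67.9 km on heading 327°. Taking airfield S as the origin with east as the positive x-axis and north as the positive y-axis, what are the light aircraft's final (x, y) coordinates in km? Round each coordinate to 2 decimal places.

(-28.93, 167.84)

Leg 1 (010°, 77.7 km): east 77.7 sin 10° = 13.49, north 77.7 cos 10° = 76.52
Leg 2 (351°, 34.8 km): east 34.8 sin 351° = -5.44, north 34.8 cos 351° = 34.37
Leg 3 (327°, 67.9 km): east 67.9 sin 327° = -36.98, north 67.9 cos 327° = 56.95
Summing: -28.93 km east, 167.84 km north → (-28.93, 167.84).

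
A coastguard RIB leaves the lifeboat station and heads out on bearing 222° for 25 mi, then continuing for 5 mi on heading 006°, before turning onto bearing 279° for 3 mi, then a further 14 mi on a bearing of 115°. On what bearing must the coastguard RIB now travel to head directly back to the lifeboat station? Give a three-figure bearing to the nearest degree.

Leg 1 (222°, 25 mi): east 25 sin 222° = -16.73, north 25 cos 222° = -18.58
Leg 2 (006°, 5 mi): east 5 sin 6° = 0.52, north 5 cos 6° = 4.97
Leg 3 (279°, 3 mi): east 3 sin 279° = -2.96, north 3 cos 279° = 0.47
Leg 4 (115°, 14 mi): east 14 sin 115° = 12.69, north 14 cos 115° = -5.92
Net displacement: -6.48 east, -19.05 north. Direction back to start is (6.48, 19.05): bearing = atan2(6.48, 19.05) mod 360° = 18.78° ≈ 019°.

019°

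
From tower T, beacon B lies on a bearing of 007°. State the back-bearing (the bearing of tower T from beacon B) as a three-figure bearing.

187°

Back-bearing = 007° + 180° = 187°.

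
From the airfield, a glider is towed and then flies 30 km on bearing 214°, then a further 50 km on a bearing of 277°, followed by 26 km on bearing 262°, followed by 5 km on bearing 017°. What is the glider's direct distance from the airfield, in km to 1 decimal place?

Leg 1 (214°, 30 km): east 30 sin 214° = -16.78, north 30 cos 214° = -24.87
Leg 2 (277°, 50 km): east 50 sin 277° = -49.63, north 50 cos 277° = 6.09
Leg 3 (262°, 26 km): east 26 sin 262° = -25.75, north 26 cos 262° = -3.62
Leg 4 (017°, 5 km): east 5 sin 17° = 1.46, north 5 cos 17° = 4.78
Net: -90.69 east, -17.61 north. Distance = √((-90.69)² + (-17.61)²) = 92.383 km.

92.4 km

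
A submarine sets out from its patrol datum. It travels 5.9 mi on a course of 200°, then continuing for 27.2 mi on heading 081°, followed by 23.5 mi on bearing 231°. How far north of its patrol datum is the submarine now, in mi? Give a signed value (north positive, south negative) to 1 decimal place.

-16.1 mi

Leg 1 (200°, 5.9 mi): east 5.9 sin 200° = -2.02, north 5.9 cos 200° = -5.54
Leg 2 (081°, 27.2 mi): east 27.2 sin 81° = 26.87, north 27.2 cos 81° = 4.26
Leg 3 (231°, 23.5 mi): east 23.5 sin 231° = -18.26, north 23.5 cos 231° = -14.79
Net north component: -16.08 mi.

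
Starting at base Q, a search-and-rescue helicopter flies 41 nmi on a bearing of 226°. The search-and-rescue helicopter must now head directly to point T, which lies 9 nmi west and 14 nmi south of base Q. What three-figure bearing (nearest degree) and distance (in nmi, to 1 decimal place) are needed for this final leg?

055°, 25.1 nmi

Leg 1 (226°, 41 nmi): east 41 sin 226° = -29.49, north 41 cos 226° = -28.48
Current position: (-29.49, -28.48). Target: (-9, -14). Remaining: Δeast = 20.49, Δnorth = 14.48.
Bearing = atan2(20.49, 14.48) mod 360° = 54.75°; distance = √((20.49)² + (14.48)²) = 25.093 nmi.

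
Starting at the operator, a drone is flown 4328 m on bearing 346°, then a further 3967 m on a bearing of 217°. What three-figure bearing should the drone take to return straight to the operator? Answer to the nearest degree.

107°

Leg 1 (346°, 4328 m): east 4328 sin 346° = -1047.04, north 4328 cos 346° = 4199.44
Leg 2 (217°, 3967 m): east 3967 sin 217° = -2387.40, north 3967 cos 217° = -3168.19
Net displacement: -3434.44 east, 1031.25 north. Direction back to start is (3434.44, -1031.25): bearing = atan2(3434.44, -1031.25) mod 360° = 106.71° ≈ 107°.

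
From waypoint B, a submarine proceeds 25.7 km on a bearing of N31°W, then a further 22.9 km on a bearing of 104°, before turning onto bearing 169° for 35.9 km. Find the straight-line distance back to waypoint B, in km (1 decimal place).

Leg 1 (N31°W, 25.7 km): east 25.7 sin 329° = -13.24, north 25.7 cos 329° = 22.03
Leg 2 (104°, 22.9 km): east 22.9 sin 104° = 22.22, north 22.9 cos 104° = -5.54
Leg 3 (169°, 35.9 km): east 35.9 sin 169° = 6.85, north 35.9 cos 169° = -35.24
Net: 15.83 east, -18.75 north. Distance = √((15.83)² + (-18.75)²) = 24.542 km.

24.5 km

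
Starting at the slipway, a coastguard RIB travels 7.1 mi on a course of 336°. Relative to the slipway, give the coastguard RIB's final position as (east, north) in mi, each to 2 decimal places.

(-2.89, 6.49)

Leg 1 (336°, 7.1 mi): east 7.1 sin 336° = -2.89, north 7.1 cos 336° = 6.49
Summing: -2.89 mi east, 6.49 mi north → (-2.89, 6.49).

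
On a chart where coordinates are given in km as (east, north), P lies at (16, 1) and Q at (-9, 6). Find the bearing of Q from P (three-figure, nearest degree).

281°

Δeast = -9 − 16 = -25.00; Δnorth = 6 − 1 = 5.00.
Bearing = atan2(Δeast, Δnorth) mod 360° = 281.31° ≈ 281°.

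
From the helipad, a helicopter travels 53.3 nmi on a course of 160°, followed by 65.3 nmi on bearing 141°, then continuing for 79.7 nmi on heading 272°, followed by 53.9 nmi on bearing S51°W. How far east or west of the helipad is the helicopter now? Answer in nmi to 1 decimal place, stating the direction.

62.2 nmi west

Leg 1 (160°, 53.3 nmi): east 53.3 sin 160° = 18.23, north 53.3 cos 160° = -50.09
Leg 2 (141°, 65.3 nmi): east 65.3 sin 141° = 41.09, north 65.3 cos 141° = -50.75
Leg 3 (272°, 79.7 nmi): east 79.7 sin 272° = -79.65, north 79.7 cos 272° = 2.78
Leg 4 (S51°W, 53.9 nmi): east 53.9 sin 231° = -41.89, north 53.9 cos 231° = -33.92
Net east component: -62.22 nmi.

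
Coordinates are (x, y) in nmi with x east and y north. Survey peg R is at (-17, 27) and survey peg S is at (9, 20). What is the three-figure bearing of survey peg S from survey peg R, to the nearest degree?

105°

Δeast = 9 − -17 = 26.00; Δnorth = 20 − 27 = -7.00.
Bearing = atan2(Δeast, Δnorth) mod 360° = 105.07° ≈ 105°.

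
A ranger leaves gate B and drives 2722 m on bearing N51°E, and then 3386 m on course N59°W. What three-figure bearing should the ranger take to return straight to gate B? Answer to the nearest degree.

Leg 1 (N51°E, 2722 m): east 2722 sin 51° = 2115.39, north 2722 cos 51° = 1713.01
Leg 2 (N59°W, 3386 m): east 3386 sin 301° = -2902.37, north 3386 cos 301° = 1743.92
Net displacement: -786.98 east, 3456.93 north. Direction back to start is (786.98, -3456.93): bearing = atan2(786.98, -3456.93) mod 360° = 167.18° ≈ 167°.

167°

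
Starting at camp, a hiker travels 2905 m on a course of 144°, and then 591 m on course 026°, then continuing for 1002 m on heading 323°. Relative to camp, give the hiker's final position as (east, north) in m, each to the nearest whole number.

(1364, -1019)

Leg 1 (144°, 2905 m): east 2905 sin 144° = 1707.52, north 2905 cos 144° = -2350.19
Leg 2 (026°, 591 m): east 591 sin 26° = 259.08, north 591 cos 26° = 531.19
Leg 3 (323°, 1002 m): east 1002 sin 323° = -603.02, north 1002 cos 323° = 800.23
Summing: 1363.57 m east, -1018.77 m north → (1364, -1019).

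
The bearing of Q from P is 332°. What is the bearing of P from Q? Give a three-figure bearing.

152°

Back-bearing = 332° − 180° = 152°.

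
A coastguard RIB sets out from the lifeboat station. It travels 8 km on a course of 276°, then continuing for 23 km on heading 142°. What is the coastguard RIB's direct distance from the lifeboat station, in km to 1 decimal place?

18.4 km

Leg 1 (276°, 8 km): east 8 sin 276° = -7.96, north 8 cos 276° = 0.84
Leg 2 (142°, 23 km): east 23 sin 142° = 14.16, north 23 cos 142° = -18.12
Net: 6.20 east, -17.29 north. Distance = √((6.20)² + (-17.29)²) = 18.368 km.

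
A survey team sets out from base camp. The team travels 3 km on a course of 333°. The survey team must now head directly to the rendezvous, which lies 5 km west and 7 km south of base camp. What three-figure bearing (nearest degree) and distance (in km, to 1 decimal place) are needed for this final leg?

201°, 10.3 km

Leg 1 (333°, 3 km): east 3 sin 333° = -1.36, north 3 cos 333° = 2.67
Current position: (-1.36, 2.67). Target: (-5, -7). Remaining: Δeast = -3.64, Δnorth = -9.67.
Bearing = atan2(-3.64, -9.67) mod 360° = 200.61°; distance = √((-3.64)² + (-9.67)²) = 10.335 km.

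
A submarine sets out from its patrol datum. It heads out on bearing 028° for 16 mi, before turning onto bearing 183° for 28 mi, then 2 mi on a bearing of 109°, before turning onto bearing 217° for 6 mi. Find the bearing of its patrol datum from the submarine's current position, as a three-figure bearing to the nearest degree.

347°

Leg 1 (028°, 16 mi): east 16 sin 28° = 7.51, north 16 cos 28° = 14.13
Leg 2 (183°, 28 mi): east 28 sin 183° = -1.47, north 28 cos 183° = -27.96
Leg 3 (109°, 2 mi): east 2 sin 109° = 1.89, north 2 cos 109° = -0.65
Leg 4 (217°, 6 mi): east 6 sin 217° = -3.61, north 6 cos 217° = -4.79
Net displacement: 4.33 east, -19.28 north. Direction back to start is (-4.33, 19.28): bearing = atan2(-4.33, 19.28) mod 360° = 347.35° ≈ 347°.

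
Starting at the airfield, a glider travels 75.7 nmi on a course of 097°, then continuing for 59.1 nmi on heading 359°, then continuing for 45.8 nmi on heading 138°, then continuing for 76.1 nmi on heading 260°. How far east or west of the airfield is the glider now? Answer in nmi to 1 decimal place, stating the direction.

Leg 1 (097°, 75.7 nmi): east 75.7 sin 97° = 75.14, north 75.7 cos 97° = -9.23
Leg 2 (359°, 59.1 nmi): east 59.1 sin 359° = -1.03, north 59.1 cos 359° = 59.09
Leg 3 (138°, 45.8 nmi): east 45.8 sin 138° = 30.65, north 45.8 cos 138° = -34.04
Leg 4 (260°, 76.1 nmi): east 76.1 sin 260° = -74.94, north 76.1 cos 260° = -13.21
Net east component: 29.81 nmi.

29.8 nmi east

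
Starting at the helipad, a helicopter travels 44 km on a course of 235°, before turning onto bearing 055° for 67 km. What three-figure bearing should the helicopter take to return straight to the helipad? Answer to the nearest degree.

235°

Leg 1 (235°, 44 km): east 44 sin 235° = -36.04, north 44 cos 235° = -25.24
Leg 2 (055°, 67 km): east 67 sin 55° = 54.88, north 67 cos 55° = 38.43
Net displacement: 18.84 east, 13.19 north. Direction back to start is (-18.84, -13.19): bearing = atan2(-18.84, -13.19) mod 360° = 235.00° ≈ 235°.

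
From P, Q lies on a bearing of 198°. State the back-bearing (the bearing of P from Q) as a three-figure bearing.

Back-bearing = 198° − 180° = 018°.

018°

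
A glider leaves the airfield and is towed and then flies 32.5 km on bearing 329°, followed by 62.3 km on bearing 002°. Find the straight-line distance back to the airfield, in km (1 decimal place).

Leg 1 (329°, 32.5 km): east 32.5 sin 329° = -16.74, north 32.5 cos 329° = 27.86
Leg 2 (002°, 62.3 km): east 62.3 sin 2° = 2.17, north 62.3 cos 2° = 62.26
Net: -14.56 east, 90.12 north. Distance = √((-14.56)² + (90.12)²) = 91.289 km.

91.3 km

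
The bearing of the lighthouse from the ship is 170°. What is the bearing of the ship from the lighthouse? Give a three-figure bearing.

350°

Back-bearing = 170° + 180° = 350°.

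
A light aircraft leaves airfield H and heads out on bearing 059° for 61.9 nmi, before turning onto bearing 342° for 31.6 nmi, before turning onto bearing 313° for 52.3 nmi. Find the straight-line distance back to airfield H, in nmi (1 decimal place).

Leg 1 (059°, 61.9 nmi): east 61.9 sin 59° = 53.06, north 61.9 cos 59° = 31.88
Leg 2 (342°, 31.6 nmi): east 31.6 sin 342° = -9.76, north 31.6 cos 342° = 30.05
Leg 3 (313°, 52.3 nmi): east 52.3 sin 313° = -38.25, north 52.3 cos 313° = 35.67
Net: 5.04 east, 97.60 north. Distance = √((5.04)² + (97.60)²) = 97.733 nmi.

97.7 nmi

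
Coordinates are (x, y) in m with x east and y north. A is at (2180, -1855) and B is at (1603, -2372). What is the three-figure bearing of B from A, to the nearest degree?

Δeast = 1603 − 2180 = -577.00; Δnorth = -2372 − -1855 = -517.00.
Bearing = atan2(Δeast, Δnorth) mod 360° = 228.14° ≈ 228°.

228°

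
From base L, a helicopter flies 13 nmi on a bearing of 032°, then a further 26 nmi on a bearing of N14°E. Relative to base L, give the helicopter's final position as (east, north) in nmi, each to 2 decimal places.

(13.18, 36.25)

Leg 1 (032°, 13 nmi): east 13 sin 32° = 6.89, north 13 cos 32° = 11.02
Leg 2 (N14°E, 26 nmi): east 26 sin 14° = 6.29, north 26 cos 14° = 25.23
Summing: 13.18 nmi east, 36.25 nmi north → (13.18, 36.25).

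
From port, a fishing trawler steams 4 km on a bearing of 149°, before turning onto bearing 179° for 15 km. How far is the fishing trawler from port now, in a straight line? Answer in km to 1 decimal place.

18.6 km

Leg 1 (149°, 4 km): east 4 sin 149° = 2.06, north 4 cos 149° = -3.43
Leg 2 (179°, 15 km): east 15 sin 179° = 0.26, north 15 cos 179° = -15.00
Net: 2.32 east, -18.43 north. Distance = √((2.32)² + (-18.43)²) = 18.572 km.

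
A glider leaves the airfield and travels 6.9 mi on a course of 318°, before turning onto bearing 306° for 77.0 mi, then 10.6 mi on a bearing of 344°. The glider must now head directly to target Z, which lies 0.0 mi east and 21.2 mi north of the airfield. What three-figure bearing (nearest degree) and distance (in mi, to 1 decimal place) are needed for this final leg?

Leg 1 (318°, 6.9 mi): east 6.9 sin 318° = -4.62, north 6.9 cos 318° = 5.13
Leg 2 (306°, 77.0 mi): east 77.0 sin 306° = -62.29, north 77.0 cos 306° = 45.26
Leg 3 (344°, 10.6 mi): east 10.6 sin 344° = -2.92, north 10.6 cos 344° = 10.19
Current position: (-69.83, 60.58). Target: (0.0, 21.2). Remaining: Δeast = 69.83, Δnorth = -39.38.
Bearing = atan2(69.83, -39.38) mod 360° = 119.42°; distance = √((69.83)² + (-39.38)²) = 80.170 mi.

119°, 80.2 mi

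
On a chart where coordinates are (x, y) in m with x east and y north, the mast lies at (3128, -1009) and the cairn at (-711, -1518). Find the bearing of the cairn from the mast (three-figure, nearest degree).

262°

Δeast = -711 − 3128 = -3839.00; Δnorth = -1518 − -1009 = -509.00.
Bearing = atan2(Δeast, Δnorth) mod 360° = 262.45° ≈ 262°.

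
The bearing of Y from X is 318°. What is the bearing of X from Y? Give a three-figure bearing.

138°

Back-bearing = 318° − 180° = 138°.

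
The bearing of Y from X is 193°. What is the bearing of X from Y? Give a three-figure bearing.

Back-bearing = 193° − 180° = 013°.

013°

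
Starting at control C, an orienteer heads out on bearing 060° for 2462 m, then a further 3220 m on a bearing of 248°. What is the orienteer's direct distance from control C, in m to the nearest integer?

Leg 1 (060°, 2462 m): east 2462 sin 60° = 2132.15, north 2462 cos 60° = 1231.00
Leg 2 (248°, 3220 m): east 3220 sin 248° = -2985.53, north 3220 cos 248° = -1206.23
Net: -853.38 east, 24.77 north. Distance = √((-853.38)² + (24.77)²) = 853.737 m.

854 m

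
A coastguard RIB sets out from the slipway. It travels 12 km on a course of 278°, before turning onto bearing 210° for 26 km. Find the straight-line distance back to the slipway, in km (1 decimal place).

Leg 1 (278°, 12 km): east 12 sin 278° = -11.88, north 12 cos 278° = 1.67
Leg 2 (210°, 26 km): east 26 sin 210° = -13.00, north 26 cos 210° = -22.52
Net: -24.88 east, -20.85 north. Distance = √((-24.88)² + (-20.85)²) = 32.462 km.

32.5 km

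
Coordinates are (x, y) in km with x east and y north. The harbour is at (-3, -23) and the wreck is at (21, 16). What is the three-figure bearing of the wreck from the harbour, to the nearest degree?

Δeast = 21 − -3 = 24.00; Δnorth = 16 − -23 = 39.00.
Bearing = atan2(Δeast, Δnorth) mod 360° = 31.61° ≈ 032°.

032°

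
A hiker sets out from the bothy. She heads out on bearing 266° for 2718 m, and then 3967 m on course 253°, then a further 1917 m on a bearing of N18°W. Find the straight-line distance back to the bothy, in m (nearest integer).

7113 m

Leg 1 (266°, 2718 m): east 2718 sin 266° = -2711.38, north 2718 cos 266° = -189.60
Leg 2 (253°, 3967 m): east 3967 sin 253° = -3793.66, north 3967 cos 253° = -1159.84
Leg 3 (N18°W, 1917 m): east 1917 sin 342° = -592.39, north 1917 cos 342° = 1823.18
Net: -7097.43 east, 473.74 north. Distance = √((-7097.43)² + (473.74)²) = 7113.219 m.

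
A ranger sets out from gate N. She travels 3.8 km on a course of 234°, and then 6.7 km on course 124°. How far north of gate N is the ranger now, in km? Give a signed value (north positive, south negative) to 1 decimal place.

Leg 1 (234°, 3.8 km): east 3.8 sin 234° = -3.07, north 3.8 cos 234° = -2.23
Leg 2 (124°, 6.7 km): east 6.7 sin 124° = 5.55, north 6.7 cos 124° = -3.75
Net north component: -5.98 km.

-6.0 km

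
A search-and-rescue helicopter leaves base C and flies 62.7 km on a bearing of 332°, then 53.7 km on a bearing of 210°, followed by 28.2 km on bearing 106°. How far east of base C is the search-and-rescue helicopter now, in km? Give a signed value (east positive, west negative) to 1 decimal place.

Leg 1 (332°, 62.7 km): east 62.7 sin 332° = -29.44, north 62.7 cos 332° = 55.36
Leg 2 (210°, 53.7 km): east 53.7 sin 210° = -26.85, north 53.7 cos 210° = -46.51
Leg 3 (106°, 28.2 km): east 28.2 sin 106° = 27.11, north 28.2 cos 106° = -7.77
Net east component: -29.18 km.

-29.2 km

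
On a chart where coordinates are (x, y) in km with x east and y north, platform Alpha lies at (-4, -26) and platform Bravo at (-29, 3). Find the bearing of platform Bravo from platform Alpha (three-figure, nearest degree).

319°

Δeast = -29 − -4 = -25.00; Δnorth = 3 − -26 = 29.00.
Bearing = atan2(Δeast, Δnorth) mod 360° = 319.24° ≈ 319°.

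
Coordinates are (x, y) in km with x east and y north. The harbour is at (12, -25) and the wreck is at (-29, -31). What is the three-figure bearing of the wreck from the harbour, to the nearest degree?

Δeast = -29 − 12 = -41.00; Δnorth = -31 − -25 = -6.00.
Bearing = atan2(Δeast, Δnorth) mod 360° = 261.67° ≈ 262°.

262°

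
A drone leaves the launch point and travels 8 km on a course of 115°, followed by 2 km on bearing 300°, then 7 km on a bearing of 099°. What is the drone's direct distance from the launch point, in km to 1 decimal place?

12.9 km

Leg 1 (115°, 8 km): east 8 sin 115° = 7.25, north 8 cos 115° = -3.38
Leg 2 (300°, 2 km): east 2 sin 300° = -1.73, north 2 cos 300° = 1.00
Leg 3 (099°, 7 km): east 7 sin 99° = 6.91, north 7 cos 99° = -1.10
Net: 12.43 east, -3.48 north. Distance = √((12.43)² + (-3.48)²) = 12.909 km.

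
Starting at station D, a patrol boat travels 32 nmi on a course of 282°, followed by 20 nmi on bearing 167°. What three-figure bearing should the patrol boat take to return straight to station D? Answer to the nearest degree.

064°

Leg 1 (282°, 32 nmi): east 32 sin 282° = -31.30, north 32 cos 282° = 6.65
Leg 2 (167°, 20 nmi): east 20 sin 167° = 4.50, north 20 cos 167° = -19.49
Net displacement: -26.80 east, -12.83 north. Direction back to start is (26.80, 12.83): bearing = atan2(26.80, 12.83) mod 360° = 64.41° ≈ 064°.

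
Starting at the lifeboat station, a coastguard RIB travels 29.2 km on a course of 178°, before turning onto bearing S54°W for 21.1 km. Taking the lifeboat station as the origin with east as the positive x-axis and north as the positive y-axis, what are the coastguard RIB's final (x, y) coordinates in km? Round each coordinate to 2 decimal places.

Leg 1 (178°, 29.2 km): east 29.2 sin 178° = 1.02, north 29.2 cos 178° = -29.18
Leg 2 (S54°W, 21.1 km): east 21.1 sin 234° = -17.07, north 21.1 cos 234° = -12.40
Summing: -16.05 km east, -41.58 km north → (-16.05, -41.58).

(-16.05, -41.58)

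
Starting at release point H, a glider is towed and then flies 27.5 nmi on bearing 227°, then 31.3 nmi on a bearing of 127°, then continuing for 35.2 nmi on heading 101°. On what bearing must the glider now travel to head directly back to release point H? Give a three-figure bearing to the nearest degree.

318°

Leg 1 (227°, 27.5 nmi): east 27.5 sin 227° = -20.11, north 27.5 cos 227° = -18.75
Leg 2 (127°, 31.3 nmi): east 31.3 sin 127° = 25.00, north 31.3 cos 127° = -18.84
Leg 3 (101°, 35.2 nmi): east 35.2 sin 101° = 34.55, north 35.2 cos 101° = -6.72
Net displacement: 39.44 east, -44.31 north. Direction back to start is (-39.44, 44.31): bearing = atan2(-39.44, 44.31) mod 360° = 318.33° ≈ 318°.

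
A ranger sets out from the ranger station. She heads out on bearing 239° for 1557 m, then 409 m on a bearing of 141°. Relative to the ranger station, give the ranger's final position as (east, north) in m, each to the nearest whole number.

Leg 1 (239°, 1557 m): east 1557 sin 239° = -1334.61, north 1557 cos 239° = -801.91
Leg 2 (141°, 409 m): east 409 sin 141° = 257.39, north 409 cos 141° = -317.85
Summing: -1077.22 m east, -1119.77 m north → (-1077, -1120).

(-1077, -1120)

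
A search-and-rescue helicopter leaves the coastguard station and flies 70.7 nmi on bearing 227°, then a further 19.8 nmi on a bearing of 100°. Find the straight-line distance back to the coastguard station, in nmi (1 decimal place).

Leg 1 (227°, 70.7 nmi): east 70.7 sin 227° = -51.71, north 70.7 cos 227° = -48.22
Leg 2 (100°, 19.8 nmi): east 19.8 sin 100° = 19.50, north 19.8 cos 100° = -3.44
Net: -32.21 east, -51.66 north. Distance = √((-32.21)² + (-51.66)²) = 60.874 nmi.

60.9 nmi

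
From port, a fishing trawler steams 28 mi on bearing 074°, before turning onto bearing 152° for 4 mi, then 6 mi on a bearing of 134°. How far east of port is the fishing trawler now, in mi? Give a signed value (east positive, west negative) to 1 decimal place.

Leg 1 (074°, 28 mi): east 28 sin 74° = 26.92, north 28 cos 74° = 7.72
Leg 2 (152°, 4 mi): east 4 sin 152° = 1.88, north 4 cos 152° = -3.53
Leg 3 (134°, 6 mi): east 6 sin 134° = 4.32, north 6 cos 134° = -4.17
Net east component: 33.11 mi.

33.1 mi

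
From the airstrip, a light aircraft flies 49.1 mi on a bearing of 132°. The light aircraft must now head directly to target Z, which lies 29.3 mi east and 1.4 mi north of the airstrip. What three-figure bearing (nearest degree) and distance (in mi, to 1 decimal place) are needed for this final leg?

348°, 35.0 mi

Leg 1 (132°, 49.1 mi): east 49.1 sin 132° = 36.49, north 49.1 cos 132° = -32.85
Current position: (36.49, -32.85). Target: (29.3, 1.4). Remaining: Δeast = -7.19, Δnorth = 34.25.
Bearing = atan2(-7.19, 34.25) mod 360° = 348.15°; distance = √((-7.19)² + (34.25)²) = 35.000 mi.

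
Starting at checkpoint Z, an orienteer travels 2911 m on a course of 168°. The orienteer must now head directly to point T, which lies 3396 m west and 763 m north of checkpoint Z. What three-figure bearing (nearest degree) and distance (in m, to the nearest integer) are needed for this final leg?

Leg 1 (168°, 2911 m): east 2911 sin 168° = 605.23, north 2911 cos 168° = -2847.39
Current position: (605.23, -2847.39). Target: (-3396, 763). Remaining: Δeast = -4001.23, Δnorth = 3610.39.
Bearing = atan2(-4001.23, 3610.39) mod 360° = 312.06°; distance = √((-4001.23)² + (3610.39)²) = 5389.318 m.

312°, 5389 m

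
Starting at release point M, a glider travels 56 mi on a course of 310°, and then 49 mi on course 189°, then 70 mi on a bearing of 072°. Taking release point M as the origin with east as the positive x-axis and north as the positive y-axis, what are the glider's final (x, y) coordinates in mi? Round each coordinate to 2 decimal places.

(16.01, 9.23)

Leg 1 (310°, 56 mi): east 56 sin 310° = -42.90, north 56 cos 310° = 36.00
Leg 2 (189°, 49 mi): east 49 sin 189° = -7.67, north 49 cos 189° = -48.40
Leg 3 (072°, 70 mi): east 70 sin 72° = 66.57, north 70 cos 72° = 21.63
Summing: 16.01 mi east, 9.23 mi north → (16.01, 9.23).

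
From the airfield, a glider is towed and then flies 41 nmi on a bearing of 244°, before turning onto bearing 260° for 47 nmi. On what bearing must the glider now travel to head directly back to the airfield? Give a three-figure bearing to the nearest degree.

073°

Leg 1 (244°, 41 nmi): east 41 sin 244° = -36.85, north 41 cos 244° = -17.97
Leg 2 (260°, 47 nmi): east 47 sin 260° = -46.29, north 47 cos 260° = -8.16
Net displacement: -83.14 east, -26.13 north. Direction back to start is (83.14, 26.13): bearing = atan2(83.14, 26.13) mod 360° = 72.55° ≈ 073°.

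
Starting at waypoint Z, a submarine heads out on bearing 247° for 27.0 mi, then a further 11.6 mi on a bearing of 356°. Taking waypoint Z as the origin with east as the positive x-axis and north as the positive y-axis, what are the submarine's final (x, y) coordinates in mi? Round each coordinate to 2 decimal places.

Leg 1 (247°, 27.0 mi): east 27.0 sin 247° = -24.85, north 27.0 cos 247° = -10.55
Leg 2 (356°, 11.6 mi): east 11.6 sin 356° = -0.81, north 11.6 cos 356° = 11.57
Summing: -25.66 mi east, 1.02 mi north → (-25.66, 1.02).

(-25.66, 1.02)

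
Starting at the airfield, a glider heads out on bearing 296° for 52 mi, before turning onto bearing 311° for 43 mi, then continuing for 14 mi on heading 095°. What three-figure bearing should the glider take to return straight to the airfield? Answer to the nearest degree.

127°

Leg 1 (296°, 52 mi): east 52 sin 296° = -46.74, north 52 cos 296° = 22.80
Leg 2 (311°, 43 mi): east 43 sin 311° = -32.45, north 43 cos 311° = 28.21
Leg 3 (095°, 14 mi): east 14 sin 95° = 13.95, north 14 cos 95° = -1.22
Net displacement: -65.24 east, 49.79 north. Direction back to start is (65.24, -49.79): bearing = atan2(65.24, -49.79) mod 360° = 127.35° ≈ 127°.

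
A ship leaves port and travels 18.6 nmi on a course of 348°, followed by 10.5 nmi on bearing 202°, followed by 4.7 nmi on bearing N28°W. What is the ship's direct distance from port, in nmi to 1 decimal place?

16.1 nmi

Leg 1 (348°, 18.6 nmi): east 18.6 sin 348° = -3.87, north 18.6 cos 348° = 18.19
Leg 2 (202°, 10.5 nmi): east 10.5 sin 202° = -3.93, north 10.5 cos 202° = -9.74
Leg 3 (N28°W, 4.7 nmi): east 4.7 sin 332° = -2.21, north 4.7 cos 332° = 4.15
Net: -10.01 east, 12.61 north. Distance = √((-10.01)² + (12.61)²) = 16.097 nmi.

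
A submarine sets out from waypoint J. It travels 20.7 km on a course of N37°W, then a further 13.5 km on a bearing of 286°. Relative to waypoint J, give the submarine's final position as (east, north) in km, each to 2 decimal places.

(-25.43, 20.25)

Leg 1 (N37°W, 20.7 km): east 20.7 sin 323° = -12.46, north 20.7 cos 323° = 16.53
Leg 2 (286°, 13.5 km): east 13.5 sin 286° = -12.98, north 13.5 cos 286° = 3.72
Summing: -25.43 km east, 20.25 km north → (-25.43, 20.25).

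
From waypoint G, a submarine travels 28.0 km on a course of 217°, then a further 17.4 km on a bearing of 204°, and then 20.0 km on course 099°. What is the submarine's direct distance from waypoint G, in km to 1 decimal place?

41.6 km

Leg 1 (217°, 28.0 km): east 28.0 sin 217° = -16.85, north 28.0 cos 217° = -22.36
Leg 2 (204°, 17.4 km): east 17.4 sin 204° = -7.08, north 17.4 cos 204° = -15.90
Leg 3 (099°, 20.0 km): east 20.0 sin 99° = 19.75, north 20.0 cos 99° = -3.13
Net: -4.17 east, -41.39 north. Distance = √((-4.17)² + (-41.39)²) = 41.596 km.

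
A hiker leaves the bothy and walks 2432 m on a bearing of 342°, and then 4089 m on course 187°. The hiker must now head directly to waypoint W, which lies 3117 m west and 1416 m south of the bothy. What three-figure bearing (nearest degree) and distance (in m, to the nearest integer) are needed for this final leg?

Leg 1 (342°, 2432 m): east 2432 sin 342° = -751.53, north 2432 cos 342° = 2312.97
Leg 2 (187°, 4089 m): east 4089 sin 187° = -498.32, north 4089 cos 187° = -4058.52
Current position: (-1249.85, -1745.55). Target: (-3117, -1416). Remaining: Δeast = -1867.15, Δnorth = 329.55.
Bearing = atan2(-1867.15, 329.55) mod 360° = 280.01°; distance = √((-1867.15)² + (329.55)²) = 1896.007 m.

280°, 1896 m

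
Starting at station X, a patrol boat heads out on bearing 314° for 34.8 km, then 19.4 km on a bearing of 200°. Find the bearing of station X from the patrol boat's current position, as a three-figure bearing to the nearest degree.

101°

Leg 1 (314°, 34.8 km): east 34.8 sin 314° = -25.03, north 34.8 cos 314° = 24.17
Leg 2 (200°, 19.4 km): east 19.4 sin 200° = -6.64, north 19.4 cos 200° = -18.23
Net displacement: -31.67 east, 5.94 north. Direction back to start is (31.67, -5.94): bearing = atan2(31.67, -5.94) mod 360° = 100.63° ≈ 101°.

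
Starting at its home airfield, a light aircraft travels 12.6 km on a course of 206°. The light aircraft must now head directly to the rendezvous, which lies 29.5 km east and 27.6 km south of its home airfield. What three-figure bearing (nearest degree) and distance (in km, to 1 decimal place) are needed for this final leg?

115°, 38.6 km

Leg 1 (206°, 12.6 km): east 12.6 sin 206° = -5.52, north 12.6 cos 206° = -11.32
Current position: (-5.52, -11.32). Target: (29.5, -27.6). Remaining: Δeast = 35.02, Δnorth = -16.28.
Bearing = atan2(35.02, -16.28) mod 360° = 114.92°; distance = √((35.02)² + (-16.28)²) = 38.620 km.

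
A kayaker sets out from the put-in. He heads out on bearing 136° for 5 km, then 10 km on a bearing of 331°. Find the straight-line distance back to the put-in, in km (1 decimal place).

5.3 km

Leg 1 (136°, 5 km): east 5 sin 136° = 3.47, north 5 cos 136° = -3.60
Leg 2 (331°, 10 km): east 10 sin 331° = -4.85, north 10 cos 331° = 8.75
Net: -1.37 east, 5.15 north. Distance = √((-1.37)² + (5.15)²) = 5.330 km.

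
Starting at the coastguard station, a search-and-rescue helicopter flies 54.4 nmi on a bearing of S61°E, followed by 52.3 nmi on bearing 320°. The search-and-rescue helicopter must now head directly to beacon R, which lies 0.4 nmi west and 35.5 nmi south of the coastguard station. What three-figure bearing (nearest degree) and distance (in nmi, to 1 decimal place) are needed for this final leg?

Leg 1 (S61°E, 54.4 nmi): east 54.4 sin 119° = 47.58, north 54.4 cos 119° = -26.37
Leg 2 (320°, 52.3 nmi): east 52.3 sin 320° = -33.62, north 52.3 cos 320° = 40.06
Current position: (13.96, 13.69). Target: (-0.4, -35.5). Remaining: Δeast = -14.36, Δnorth = -49.19.
Bearing = atan2(-14.36, -49.19) mod 360° = 196.28°; distance = √((-14.36)² + (-49.19)²) = 51.244 nmi.

196°, 51.2 nmi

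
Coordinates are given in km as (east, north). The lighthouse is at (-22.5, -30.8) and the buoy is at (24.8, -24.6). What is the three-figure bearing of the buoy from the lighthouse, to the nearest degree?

Δeast = 24.8 − -22.5 = 47.30; Δnorth = -24.6 − -30.8 = 6.20.
Bearing = atan2(Δeast, Δnorth) mod 360° = 82.53° ≈ 083°.

083°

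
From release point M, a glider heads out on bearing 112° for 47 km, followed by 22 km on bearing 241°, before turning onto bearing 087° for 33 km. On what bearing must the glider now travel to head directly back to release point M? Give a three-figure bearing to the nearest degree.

295°

Leg 1 (112°, 47 km): east 47 sin 112° = 43.58, north 47 cos 112° = -17.61
Leg 2 (241°, 22 km): east 22 sin 241° = -19.24, north 22 cos 241° = -10.67
Leg 3 (087°, 33 km): east 33 sin 87° = 32.95, north 33 cos 87° = 1.73
Net displacement: 57.29 east, -26.55 north. Direction back to start is (-57.29, 26.55): bearing = atan2(-57.29, 26.55) mod 360° = 294.86° ≈ 295°.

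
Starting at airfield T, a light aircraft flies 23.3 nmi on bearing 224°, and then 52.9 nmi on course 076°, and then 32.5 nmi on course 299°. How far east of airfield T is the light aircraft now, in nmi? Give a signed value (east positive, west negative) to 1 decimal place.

6.7 nmi

Leg 1 (224°, 23.3 nmi): east 23.3 sin 224° = -16.19, north 23.3 cos 224° = -16.76
Leg 2 (076°, 52.9 nmi): east 52.9 sin 76° = 51.33, north 52.9 cos 76° = 12.80
Leg 3 (299°, 32.5 nmi): east 32.5 sin 299° = -28.43, north 32.5 cos 299° = 15.76
Net east component: 6.72 nmi.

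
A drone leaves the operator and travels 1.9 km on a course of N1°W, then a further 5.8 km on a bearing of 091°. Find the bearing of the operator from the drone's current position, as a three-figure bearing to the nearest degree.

253°

Leg 1 (N1°W, 1.9 km): east 1.9 sin 359° = -0.03, north 1.9 cos 359° = 1.90
Leg 2 (091°, 5.8 km): east 5.8 sin 91° = 5.80, north 5.8 cos 91° = -0.10
Net displacement: 5.77 east, 1.80 north. Direction back to start is (-5.77, -1.80): bearing = atan2(-5.77, -1.80) mod 360° = 252.68° ≈ 253°.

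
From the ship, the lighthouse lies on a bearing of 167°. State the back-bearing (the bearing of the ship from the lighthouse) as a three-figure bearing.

Back-bearing = 167° + 180° = 347°.

347°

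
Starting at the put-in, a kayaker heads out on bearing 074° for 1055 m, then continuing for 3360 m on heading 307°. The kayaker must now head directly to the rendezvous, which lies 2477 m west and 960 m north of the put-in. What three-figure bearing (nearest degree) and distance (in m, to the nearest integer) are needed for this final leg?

Leg 1 (074°, 1055 m): east 1055 sin 74° = 1014.13, north 1055 cos 74° = 290.80
Leg 2 (307°, 3360 m): east 3360 sin 307° = -2683.42, north 3360 cos 307° = 2022.10
Current position: (-1669.28, 2312.90). Target: (-2477, 960). Remaining: Δeast = -807.72, Δnorth = -1352.90.
Bearing = atan2(-807.72, -1352.90) mod 360° = 210.84°; distance = √((-807.72)² + (-1352.90)²) = 1575.669 m.

211°, 1576 m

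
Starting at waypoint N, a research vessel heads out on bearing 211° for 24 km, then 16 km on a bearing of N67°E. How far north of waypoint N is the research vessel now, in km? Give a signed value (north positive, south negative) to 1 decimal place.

-14.3 km

Leg 1 (211°, 24 km): east 24 sin 211° = -12.36, north 24 cos 211° = -20.57
Leg 2 (N67°E, 16 km): east 16 sin 67° = 14.73, north 16 cos 67° = 6.25
Net north component: -14.32 km.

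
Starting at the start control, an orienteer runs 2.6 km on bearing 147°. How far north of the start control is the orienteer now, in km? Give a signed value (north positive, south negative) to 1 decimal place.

-2.2 km

Leg 1 (147°, 2.6 km): east 2.6 sin 147° = 1.42, north 2.6 cos 147° = -2.18
Net north component: -2.18 km.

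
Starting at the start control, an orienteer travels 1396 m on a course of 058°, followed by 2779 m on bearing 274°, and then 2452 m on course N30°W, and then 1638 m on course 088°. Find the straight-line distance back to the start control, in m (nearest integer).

3329 m

Leg 1 (058°, 1396 m): east 1396 sin 58° = 1183.88, north 1396 cos 58° = 739.77
Leg 2 (274°, 2779 m): east 2779 sin 274° = -2772.23, north 2779 cos 274° = 193.85
Leg 3 (N30°W, 2452 m): east 2452 sin 330° = -1226.00, north 2452 cos 330° = 2123.49
Leg 4 (088°, 1638 m): east 1638 sin 88° = 1637.00, north 1638 cos 88° = 57.17
Net: -1177.35 east, 3114.28 north. Distance = √((-1177.35)² + (3114.28)²) = 3329.400 m.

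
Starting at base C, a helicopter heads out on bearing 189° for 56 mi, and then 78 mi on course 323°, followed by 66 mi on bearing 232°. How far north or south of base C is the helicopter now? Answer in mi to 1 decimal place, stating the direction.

Leg 1 (189°, 56 mi): east 56 sin 189° = -8.76, north 56 cos 189° = -55.31
Leg 2 (323°, 78 mi): east 78 sin 323° = -46.94, north 78 cos 323° = 62.29
Leg 3 (232°, 66 mi): east 66 sin 232° = -52.01, north 66 cos 232° = -40.63
Net north component: -33.65 mi.

33.7 mi south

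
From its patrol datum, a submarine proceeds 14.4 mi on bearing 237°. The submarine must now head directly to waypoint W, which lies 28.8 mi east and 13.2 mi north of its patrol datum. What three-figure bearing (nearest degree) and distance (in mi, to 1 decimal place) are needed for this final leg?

Leg 1 (237°, 14.4 mi): east 14.4 sin 237° = -12.08, north 14.4 cos 237° = -7.84
Current position: (-12.08, -7.84). Target: (28.8, 13.2). Remaining: Δeast = 40.88, Δnorth = 21.04.
Bearing = atan2(40.88, 21.04) mod 360° = 62.76°; distance = √((40.88)² + (21.04)²) = 45.975 mi.

063°, 46.0 mi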